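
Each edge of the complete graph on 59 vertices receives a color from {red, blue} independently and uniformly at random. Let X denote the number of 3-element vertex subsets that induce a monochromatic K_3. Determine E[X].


Let X = Σ_S X_S over the C(59, 3) = 32509 subsets S of size 3, where X_S = 1 if the K_3 on S is monochromatic.
For a fixed S, the K_3 on S has C(3, 2) = 3 edges. P[all 3 edges red] = (1/2)^3, and likewise for blue, so P[monochromatic] = 2·(1/2)^3 = 2^{1 − 3} = 1/4.
By linearity of expectation: E[X] = C(59, 3) · 2^{1 − 3} = 32509 · 1/4 = 32509/4.
Numerically: E[X] ≈ 8127.25000.

E[X] = C(59,3)·2^(1−C(3,2)) = 32509/4 ≈ 8127.25000.


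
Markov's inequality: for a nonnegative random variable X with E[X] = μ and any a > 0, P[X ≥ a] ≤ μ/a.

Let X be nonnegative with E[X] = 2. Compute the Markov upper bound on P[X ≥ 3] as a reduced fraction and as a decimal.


μ = E[X] = 2, a = 3.
Markov: P[X ≥ 3] ≤ μ/a = (2)/3 = 2/3.
Numerically: ≈ 0.667.
(Since a = 3 > μ = 2.000, the bound 2/3 is < 1 and informative.)

P[X ≥ 3] ≤ 2/3 ≈ 0.667.


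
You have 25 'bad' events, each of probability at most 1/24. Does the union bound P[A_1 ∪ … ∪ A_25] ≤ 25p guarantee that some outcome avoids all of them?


Union bound: P[∪_{i=1}^{25} A_i] ≤ Σ_i P[A_i] ≤ 25·p = 25·(1/24) = 25/24.
Numerically: 25/24 ≈ 1.042.
Is 25/24 < 1? NO.
Since the bound 25/24 is ≥ 1, the union bound is uninformative here; it does NOT by itself certify existence.

25·p = 25/24 ≈ 1.042; existence NOT certified by the union bound.


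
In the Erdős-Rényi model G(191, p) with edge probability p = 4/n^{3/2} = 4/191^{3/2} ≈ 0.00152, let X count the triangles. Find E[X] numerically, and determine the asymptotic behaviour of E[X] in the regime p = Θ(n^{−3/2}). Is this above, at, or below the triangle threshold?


Number of potential triangles: C(191, 3) = 1143135.
Each occurs with probability p³ ≈ (0.00152)³ ≈ 3.47960e-09.
By linearity: E[X] = C(191, 3)·p³ ≈ 1143135 · 3.47960e-09 ≈ 0.004.
Since α = 3/2 > 1, p = c/n^{3/2} = o(1/n) is below the triangle threshold p ~ 1/n. Asymptotically E[X] ~ (c³/6)·n^{3(1−α)} = (4³/6)·n^{-1.5} → 0, so by Markov's inequality G has no triangles w.h.p.

E[X] ≈ 0.004; in regime p = Θ(1/n^{3/2}) E[X] tends to 0 (below the triangle threshold p ~ 1/n).


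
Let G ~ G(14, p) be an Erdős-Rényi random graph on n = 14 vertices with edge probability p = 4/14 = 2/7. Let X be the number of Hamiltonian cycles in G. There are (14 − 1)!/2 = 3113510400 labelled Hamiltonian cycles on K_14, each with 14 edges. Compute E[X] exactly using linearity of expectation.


K_14 has (14 − 1)!/2 = 3113510400 labelled Hamiltonian cycles.
For each such Hamiltonian cycle H, let X_H = 1 if all 14 edges of H are present in G. Then P[X_H = 1] = p^{14} = (2/7)^{14} = 16384/678223072849.
By linearity of expectation: E[X] = Σ_H E[X_H] = 3113510400 · p^{14} = 3113510400 · 16384/678223072849 = 7287393484800/96889010407.
Numerically: E[X] ≈ 75.214.

E[X] = 3113510400 · (2/7)^{14} = 7287393484800/96889010407 ≈ 75.214.


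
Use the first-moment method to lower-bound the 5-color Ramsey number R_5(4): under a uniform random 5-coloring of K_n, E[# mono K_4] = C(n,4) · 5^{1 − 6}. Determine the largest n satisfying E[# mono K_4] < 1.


We need C(n, 4) · 5^{1 − 6} < 1, i.e. C(n, 4) < 5^{6 − 1} = 3125.
Check values of n near the boundary:
  n = 12: C(12, 4) = 495; 495 < 3125? YES
  n = 13: C(13, 4) = 715; 715 < 3125? YES
  n = 14: C(14, 4) = 1001; 1001 < 3125? YES
  n = 15: C(15, 4) = 1365; 1365 < 3125? YES
  n = 16: C(16, 4) = 1820; 1820 < 3125? YES
  n = 17: C(17, 4) = 2380; 2380 < 3125? YES
  n = 18: C(18, 4) = 3060; 3060 < 3125? YES
  n = 19: C(19, 4) = 3876; 3876 < 3125? NO
  n = 20: C(20, 4) = 4845; 4845 < 3125? NO
  n = 21: C(21, 4) = 5985; 5985 < 3125? NO
The largest n with C(n, 4) < 3125 is n = 18 (where E[X] = 612/625 ≈ 0.9792000). Hence R_5(4) > 18, i.e. R_5(4) ≥ 19.

Largest n = 18; hence R_5(4) > 18.


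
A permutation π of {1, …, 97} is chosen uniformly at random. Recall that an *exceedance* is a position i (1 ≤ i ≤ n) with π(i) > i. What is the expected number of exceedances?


Write X = Σ_{i=1}^{97} X_i, where X_i = 1_{π(i) > i}.
For each fixed i, π(i) is uniform over {1, …, 97} (marginal of a uniform permutation), so P[π(i) > i] = (n − i)/n. Summing: Σ_{i=1}^{97} (n − i)/n = (0 + 1 + … + 96)/97 = 97(97 − 1)/(2·97) = (97 − 1)/2.
Hence E[X] = Σ_{i=1}^{97} (97 − i)/97 = 48 ≈ 48.000000.

E[X] = 48 = 48.000000.


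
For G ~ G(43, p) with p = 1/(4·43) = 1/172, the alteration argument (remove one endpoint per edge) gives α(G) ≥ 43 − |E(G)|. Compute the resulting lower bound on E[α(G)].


E[|E(G)|] = C(43, 2)·p = 903 · (1/172) = 21/4.
E[α(G)] ≥ n − E[|E(G)|] = 43 − 21/4 = 151/4.
Numerically: ≈ 37.75000.
(This is only a lower bound; the true E[α(G)] may be larger.)

E[α(G)] ≥ 151/4 ≈ 37.75000.


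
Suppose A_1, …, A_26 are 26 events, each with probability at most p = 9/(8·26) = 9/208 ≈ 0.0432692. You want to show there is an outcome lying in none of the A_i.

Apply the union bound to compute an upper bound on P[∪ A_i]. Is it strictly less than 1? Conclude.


Union bound: P[∪_{i=1}^{26} A_i] ≤ Σ_i P[A_i] ≤ 26·p = 26·(9/208) = 9/8.
Numerically: 9/8 ≈ 1.1250000.
Is 9/8 < 1? NO.
Since the bound 9/8 is ≥ 1, the union bound is uninformative here; it does NOT by itself certify existence.

26·p = 9/8 ≈ 1.1250000; existence NOT certified by the union bound.


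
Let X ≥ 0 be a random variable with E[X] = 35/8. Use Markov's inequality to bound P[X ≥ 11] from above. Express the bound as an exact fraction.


μ = E[X] = 35/8, a = 11.
Markov: P[X ≥ 11] ≤ μ/a = (35/8)/11 = 35/88.
Numerically: ≈ 0.39773.
(Since a = 11 > μ = 4.37500, the bound 35/88 is < 1 and informative.)

P[X ≥ 11] ≤ 35/88 ≈ 0.39773.


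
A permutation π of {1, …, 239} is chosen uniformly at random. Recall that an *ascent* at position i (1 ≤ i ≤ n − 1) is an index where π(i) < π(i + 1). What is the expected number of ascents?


Write X = Σ X_I over i = 1, …, 238, with X_I the indicator of one ascent.
There are 238 indicators.
For each fixed i, the pair (π(i), π(i+1)) is a uniformly random ordered pair of distinct values from {1, …, 239}; by symmetry P[π(i) < π(i+1)] = 1/2.
By linearity: E[X] = 238 · (1/2) = (239 − 1) · (1/2) = 119 ≈ 119.0000.

E[X] = 119 = 119.0000.


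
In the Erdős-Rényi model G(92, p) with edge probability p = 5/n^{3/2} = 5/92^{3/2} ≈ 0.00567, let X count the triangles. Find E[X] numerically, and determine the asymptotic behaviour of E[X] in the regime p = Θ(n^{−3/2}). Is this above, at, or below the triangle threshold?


Number of potential triangles: C(92, 3) = 125580.
Each occurs with probability p³ ≈ (0.00567)³ ≈ 1.81913e-07.
By linearity: E[X] = C(92, 3)·p³ ≈ 125580 · 1.81913e-07 ≈ 0.023.
Since α = 3/2 > 1, p = c/n^{3/2} = o(1/n) is below the triangle threshold p ~ 1/n. Asymptotically E[X] ~ (c³/6)·n^{3(1−α)} = (5³/6)·n^{-1.5} → 0, so by Markov's inequality G has no triangles w.h.p.

E[X] ≈ 0.023; in regime p = Θ(1/n^{3/2}) E[X] tends to 0 (below the triangle threshold p ~ 1/n).


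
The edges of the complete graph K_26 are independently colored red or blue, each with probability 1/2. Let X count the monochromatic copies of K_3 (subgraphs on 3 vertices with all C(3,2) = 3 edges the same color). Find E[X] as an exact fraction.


Let X = Σ_S X_S over the C(26, 3) = 2600 subsets S of size 3, where X_S = 1 if the K_3 on S is monochromatic.
For a fixed S, the K_3 on S has C(3, 2) = 3 edges. P[all 3 edges red] = (1/2)^3, and likewise for blue, so P[monochromatic] = 2·(1/2)^3 = 2^{1 − 3} = 1/4.
By linearity: E[X] = C(26, 3) · 2^{1 − 3} = 2600 · 1/4 = 650.
Numerically: E[X] ≈ 650.00000.

E[X] = C(26,3)·2^(1−C(3,2)) = 650 ≈ 650.00000.


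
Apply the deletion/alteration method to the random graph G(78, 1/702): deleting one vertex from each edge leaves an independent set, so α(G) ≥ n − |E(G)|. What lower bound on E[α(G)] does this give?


E[|E(G)|] = C(78, 2)·p = 3003 · (1/702) = 77/18.
E[α(G)] ≥ n − E[|E(G)|] = 78 − 77/18 = 1327/18.
Numerically: ≈ 73.722222.
(This is only a lower bound; the true E[α(G)] may be larger.)

E[α(G)] ≥ 1327/18 ≈ 73.722222.


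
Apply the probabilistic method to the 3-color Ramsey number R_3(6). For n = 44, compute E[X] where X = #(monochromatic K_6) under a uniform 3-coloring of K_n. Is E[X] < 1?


E[X] = C(44, 6) · 3^{1 − 15} = 7059052 · 3^{−14} = 7059052/4782969.
As a reduced fraction: E[X] = 7059052/4782969 ≈ 1.4758724.
Is E[X] < 1? NO.
Since E[X] ≥ 1, the first-moment bound is inconclusive at n = 44; it does NOT by itself certify R_3(6) > 44.

E[X] = 7059052/4782969 ≈ 1.4758724; E[X] ≥ 1; first-moment method inconclusive here.


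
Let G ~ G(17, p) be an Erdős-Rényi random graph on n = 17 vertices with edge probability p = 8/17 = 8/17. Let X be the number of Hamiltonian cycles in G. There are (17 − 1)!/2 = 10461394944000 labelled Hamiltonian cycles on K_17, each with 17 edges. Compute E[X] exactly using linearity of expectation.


K_17 has (17 − 1)!/2 = 10461394944000 labelled Hamiltonian cycles.
For each such Hamiltonian cycle H, let X_H = 1 if all 17 edges of H are present in G. Then P[X_H = 1] = p^{17} = (8/17)^{17} = 2251799813685248/827240261886336764177.
By linearity of expectation: E[X] = Σ_H E[X_H] = 10461394944000 · p^{17} = 10461394944000 · 2251799813685248/827240261886336764177 = 23556967185786995434586112000/827240261886336764177.
Numerically: E[X] ≈ 2.85e+07.

E[X] = 10461394944000 · (8/17)^{17} = 23556967185786995434586112000/827240261886336764177 ≈ 2.85e+07.


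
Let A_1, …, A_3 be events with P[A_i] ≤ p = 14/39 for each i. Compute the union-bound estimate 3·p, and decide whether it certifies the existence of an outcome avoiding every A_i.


Union bound: P[∪_{i=1}^{3} A_i] ≤ Σ_i P[A_i] ≤ 3·p = 3·(14/39) = 14/13.
Numerically: 14/13 ≈ 1.0769231.
Is 14/13 < 1? NO.
Since the bound 14/13 is ≥ 1, the union bound is uninformative here; it does NOT by itself certify existence.

3·p = 14/13 ≈ 1.0769231; existence NOT certified by the union bound.


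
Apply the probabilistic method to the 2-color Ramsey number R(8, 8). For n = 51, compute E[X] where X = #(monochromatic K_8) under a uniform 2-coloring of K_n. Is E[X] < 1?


E[X] = C(51, 8) · 2^{1 − 28} = 636763050 · 2^{−27} = 636763050/134217728.
As a reduced fraction: E[X] = 318381525/67108864 ≈ 4.74425.
Is E[X] < 1? NO.
Since E[X] ≥ 1, the first-moment bound is inconclusive at n = 51; it does NOT by itself certify R(8, 8) > 51.

E[X] = 318381525/67108864 ≈ 4.74425; E[X] ≥ 1; first-moment method inconclusive here.


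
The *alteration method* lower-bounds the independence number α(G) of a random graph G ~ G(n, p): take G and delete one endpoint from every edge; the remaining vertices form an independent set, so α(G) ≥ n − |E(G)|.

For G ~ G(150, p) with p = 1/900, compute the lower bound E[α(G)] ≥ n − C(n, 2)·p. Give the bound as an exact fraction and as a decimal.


E[|E(G)|] = C(150, 2)·p = 11175 · (1/900) = 149/12.
E[α(G)] ≥ n − E[|E(G)|] = 150 − 149/12 = 1651/12.
Numerically: ≈ 137.583.
(This is only a lower bound; the true E[α(G)] may be larger.)

E[α(G)] ≥ 1651/12 ≈ 137.583.


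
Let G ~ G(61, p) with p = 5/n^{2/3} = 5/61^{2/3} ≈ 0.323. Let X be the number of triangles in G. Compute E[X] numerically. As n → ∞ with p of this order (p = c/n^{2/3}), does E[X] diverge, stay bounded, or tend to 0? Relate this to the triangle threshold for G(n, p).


Number of potential triangles: C(61, 3) = 35990.
Each occurs with probability p³ ≈ (0.323)³ ≈ 3.35931e-02.
By linearity: E[X] = C(61, 3)·p³ ≈ 35990 · 3.35931e-02 ≈ 1209.016.
Since α = 2/3 < 1, p = c/n^{2/3} ≫ 1/n is above the triangle threshold p ~ 1/n. Asymptotically E[X] ~ (c³/6)·n^{3(1−α)} = (5³/6)·n^{1} → ∞; triangles are abundant w.h.p.

E[X] ≈ 1209.016; in regime p = Θ(1/n^{2/3}) E[X] diverges (above the triangle threshold p ~ 1/n).


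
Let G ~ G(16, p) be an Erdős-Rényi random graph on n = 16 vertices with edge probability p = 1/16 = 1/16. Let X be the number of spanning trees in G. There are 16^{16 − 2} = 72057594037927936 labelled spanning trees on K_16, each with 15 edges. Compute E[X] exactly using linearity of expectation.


K_16 has 16^{16 − 2} = 72057594037927936 labelled spanning trees.
For each such spanning tree H, let X_H = 1 if all 15 edges of H are present in G. Then P[X_H = 1] = p^{15} = (1/16)^{15} = 1/1152921504606846976.
By linearity: E[X] = Σ_H E[X_H] = 72057594037927936 · p^{15} = 72057594037927936 · 1/1152921504606846976 = 1/16.
Numerically: E[X] ≈ 0.0625.

E[X] = 72057594037927936 · (1/16)^{15} = 1/16 ≈ 0.0625.


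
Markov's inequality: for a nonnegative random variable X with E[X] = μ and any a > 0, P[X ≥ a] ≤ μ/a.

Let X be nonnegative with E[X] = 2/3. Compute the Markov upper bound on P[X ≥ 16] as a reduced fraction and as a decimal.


μ = E[X] = 2/3, a = 16.
Markov: P[X ≥ 16] ≤ μ/a = (2/3)/16 = 1/24.
Numerically: ≈ 0.042.
(Since a = 16 > μ = 0.667, the bound 1/24 is < 1 and informative.)

P[X ≥ 16] ≤ 1/24 ≈ 0.042.


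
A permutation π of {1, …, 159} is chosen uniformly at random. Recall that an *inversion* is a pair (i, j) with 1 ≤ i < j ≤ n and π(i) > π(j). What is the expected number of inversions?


Write X = Σ X_I over the C(159, 2) = 12561 pairs i < j, with X_I the indicator of one inversion.
There are 12561 indicators.
For each fixed pair i < j, the values π(i) and π(j) are two distinct elements of {1, …, 159} in uniformly random order; by symmetry P[π(i) > π(j)] = 1/2.
By linearity: E[X] = 12561 · (1/2) = C(159, 2) · (1/2) = 12561/2 = 12561/2 ≈ 6280.5000.

E[X] = 12561/2 = 6280.5000.


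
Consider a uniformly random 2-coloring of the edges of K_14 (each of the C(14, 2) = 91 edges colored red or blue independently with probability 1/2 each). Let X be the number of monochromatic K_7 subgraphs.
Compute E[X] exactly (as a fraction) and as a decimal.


Let X = Σ_S X_S over the C(14, 7) = 3432 subsets S of size 7, where X_S = 1 if the K_7 on S is monochromatic.
For a fixed S, the K_7 on S has C(7, 2) = 21 edges. P[all 21 edges red] = (1/2)^21, and likewise for blue, so P[monochromatic] = 2·(1/2)^21 = 2^{1 − 21} = 1/1048576.
By linearity of expectation: E[X] = C(14, 7) · 2^{1 − 21} = 3432 · 1/1048576 = 429/131072.
Numerically: E[X] ≈ 0.0033.

E[X] = C(14,7)·2^(1−C(7,2)) = 429/131072 ≈ 0.0033.


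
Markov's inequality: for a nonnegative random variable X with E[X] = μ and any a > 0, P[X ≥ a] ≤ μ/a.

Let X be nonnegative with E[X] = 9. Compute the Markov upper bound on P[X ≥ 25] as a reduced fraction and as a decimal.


μ = E[X] = 9, a = 25.
Markov: P[X ≥ 25] ≤ μ/a = (9)/25 = 9/25.
Numerically: ≈ 0.360000.
(Since a = 25 > μ = 9.000000, the bound 9/25 is < 1 and informative.)

P[X ≥ 25] ≤ 9/25 ≈ 0.360000.


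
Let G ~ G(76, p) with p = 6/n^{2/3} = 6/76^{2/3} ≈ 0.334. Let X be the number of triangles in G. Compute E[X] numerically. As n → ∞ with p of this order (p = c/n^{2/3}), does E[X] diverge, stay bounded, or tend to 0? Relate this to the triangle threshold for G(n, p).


Number of potential triangles: C(76, 3) = 70300.
Each occurs with probability p³ ≈ (0.334)³ ≈ 3.73961e-02.
By linearity: E[X] = C(76, 3)·p³ ≈ 70300 · 3.73961e-02 ≈ 2628.947.
Since α = 2/3 < 1, p = c/n^{2/3} ≫ 1/n is above the triangle threshold p ~ 1/n. Asymptotically E[X] ~ (c³/6)·n^{3(1−α)} = (6³/6)·n^{1} → ∞; triangles are abundant w.h.p.

E[X] ≈ 2628.947; in regime p = Θ(1/n^{2/3}) E[X] diverges (above the triangle threshold p ~ 1/n).


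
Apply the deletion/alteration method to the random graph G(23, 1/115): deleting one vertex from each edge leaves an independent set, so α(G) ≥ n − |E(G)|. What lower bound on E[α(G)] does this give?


E[|E(G)|] = C(23, 2)·p = 253 · (1/115) = 11/5.
E[α(G)] ≥ n − E[|E(G)|] = 23 − 11/5 = 104/5.
Numerically: ≈ 20.8000.
(This is only a lower bound; the true E[α(G)] may be larger.)

E[α(G)] ≥ 104/5 ≈ 20.8000.


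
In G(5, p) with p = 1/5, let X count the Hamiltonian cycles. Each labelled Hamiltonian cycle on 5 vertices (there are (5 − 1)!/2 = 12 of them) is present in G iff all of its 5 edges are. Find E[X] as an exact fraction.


K_5 has (5 − 1)!/2 = 12 labelled Hamiltonian cycles.
For each such Hamiltonian cycle H, let X_H = 1 if all 5 edges of H are present in G. Then P[X_H = 1] = p^{5} = (1/5)^{5} = 1/3125.
By linearity: E[X] = Σ_H E[X_H] = 12 · p^{5} = 12 · 1/3125 = 12/3125.
Numerically: E[X] ≈ 0.00384.

E[X] = 12 · (1/5)^{5} = 12/3125 ≈ 0.00384.


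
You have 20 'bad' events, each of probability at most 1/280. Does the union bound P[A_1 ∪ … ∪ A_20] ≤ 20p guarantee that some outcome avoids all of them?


Union bound: P[∪_{i=1}^{20} A_i] ≤ Σ_i P[A_i] ≤ 20·p = 20·(1/280) = 1/14.
Numerically: 1/14 ≈ 0.071429.
Is 1/14 < 1? YES.
Since P[∪ A_i] ≤ 1/14 < 1, the complement has P[∩ A_i^c] ≥ 1 − 1/14 = 13/14 > 0, so some outcome avoids every A_i.

20·p = 1/14 ≈ 0.071429; existence CERTIFIED by the union bound.


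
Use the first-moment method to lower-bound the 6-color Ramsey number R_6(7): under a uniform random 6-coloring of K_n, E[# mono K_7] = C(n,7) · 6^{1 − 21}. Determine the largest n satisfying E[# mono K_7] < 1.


We need C(n, 7) · 6^{1 − 21} < 1, i.e. C(n, 7) < 6^{21 − 1} = 3656158440062976.
Check values of n near the boundary:
  n = 565: C(565, 7) = 3513212521235560; 3513212521235560 < 3656158440062976? YES
  n = 566: C(566, 7) = 3557206237959440; 3557206237959440 < 3656158440062976? YES
  n = 567: C(567, 7) = 3601671315933933; 3601671315933933 < 3656158440062976? YES
  n = 568: C(568, 7) = 3646611956239704; 3646611956239704 < 3656158440062976? YES
  n = 569: C(569, 7) = 3692032389858348; 3692032389858348 < 3656158440062976? NO
  n = 570: C(570, 7) = 3737936877831720; 3737936877831720 < 3656158440062976? NO
  n = 571: C(571, 7) = 3784329711421830; 3784329711421830 < 3656158440062976? NO
The largest n with C(n, 7) < 3656158440062976 is n = 568 (where E[X] = 16882462760369/16926659444736 ≈ 0.997). Hence R_6(7) > 568, i.e. R_6(7) ≥ 569.

Largest n = 568; hence R_6(7) > 568.


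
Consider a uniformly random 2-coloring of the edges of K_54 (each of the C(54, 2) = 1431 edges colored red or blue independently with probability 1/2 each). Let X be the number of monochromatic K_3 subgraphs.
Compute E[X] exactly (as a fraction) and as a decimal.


Let X = Σ_S X_S over the C(54, 3) = 24804 subsets S of size 3, where X_S = 1 if the K_3 on S is monochromatic.
For a fixed S, the K_3 on S has C(3, 2) = 3 edges. P[all 3 edges red] = (1/2)^3, and likewise for blue, so P[monochromatic] = 2·(1/2)^3 = 2^{1 − 3} = 1/4.
Summing: E[X] = C(54, 3) · 2^{1 − 3} = 24804 · 1/4 = 6201.
Numerically: E[X] ≈ 6201.000000.

E[X] = C(54,3)·2^(1−C(3,2)) = 6201 ≈ 6201.000000.


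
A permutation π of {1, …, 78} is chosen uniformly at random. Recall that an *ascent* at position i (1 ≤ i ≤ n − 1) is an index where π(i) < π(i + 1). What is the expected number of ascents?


Write X = Σ X_I over i = 1, …, 77, with X_I the indicator of one ascent.
There are 77 indicators.
For each fixed i, the pair (π(i), π(i+1)) is a uniformly random ordered pair of distinct values from {1, …, 78}; by symmetry P[π(i) < π(i+1)] = 1/2.
By linearity: E[X] = 77 · (1/2) = (78 − 1) · (1/2) = 77/2 ≈ 38.50000.

E[X] = 77/2 = 38.50000.


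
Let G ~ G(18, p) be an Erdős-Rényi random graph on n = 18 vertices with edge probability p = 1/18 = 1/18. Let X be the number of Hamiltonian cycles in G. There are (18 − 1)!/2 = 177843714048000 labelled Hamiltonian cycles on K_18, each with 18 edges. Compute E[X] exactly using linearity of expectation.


K_18 has (18 − 1)!/2 = 177843714048000 labelled Hamiltonian cycles.
For each such Hamiltonian cycle H, let X_H = 1 if all 18 edges of H are present in G. Then P[X_H = 1] = p^{18} = (1/18)^{18} = 1/39346408075296537575424.
Summing the indicators: E[X] = Σ_H E[X_H] = 177843714048000 · p^{18} = 177843714048000 · 1/39346408075296537575424 = 14889875/3294258113514384.
Numerically: E[X] ≈ 4.52e-09.

E[X] = 177843714048000 · (1/18)^{18} = 14889875/3294258113514384 ≈ 4.52e-09.


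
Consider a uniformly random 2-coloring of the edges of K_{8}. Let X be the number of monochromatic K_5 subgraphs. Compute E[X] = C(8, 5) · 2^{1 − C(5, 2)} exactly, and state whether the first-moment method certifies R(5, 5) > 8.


E[X] = C(8, 5) · 2^{1 − 10} = 56 · 2^{−9} = 56/512.
As a reduced fraction: E[X] = 7/64 ≈ 0.1094.
Is E[X] < 1? YES.
Since E[X] < 1, there exists a 2-coloring of K_{8} with no monochromatic K_5; hence R(5, 5) > 8.

E[X] = 7/64 ≈ 0.1094; E[X] < 1, so R(5, 5) > 8.


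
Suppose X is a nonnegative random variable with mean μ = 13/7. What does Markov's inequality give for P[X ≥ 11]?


μ = E[X] = 13/7, a = 11.
Markov: P[X ≥ 11] ≤ μ/a = (13/7)/11 = 13/77.
Numerically: ≈ 0.169.
(Since a = 11 > μ = 1.857, the bound 13/77 is < 1 and informative.)

P[X ≥ 11] ≤ 13/77 ≈ 0.169.


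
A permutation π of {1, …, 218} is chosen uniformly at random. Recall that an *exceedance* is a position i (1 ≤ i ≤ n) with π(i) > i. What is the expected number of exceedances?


Write X = Σ_{i=1}^{218} X_i, where X_i = 1_{π(i) > i}.
For each fixed i, π(i) is uniform over {1, …, 218} (marginal of a uniform permutation), so P[π(i) > i] = (n − i)/n. Summing: Σ_{i=1}^{218} (n − i)/n = (0 + 1 + … + 217)/218 = 218(218 − 1)/(2·218) = (218 − 1)/2.
Hence E[X] = Σ_{i=1}^{218} (218 − i)/218 = 217/2 ≈ 108.500000.

E[X] = 217/2 = 108.500000.


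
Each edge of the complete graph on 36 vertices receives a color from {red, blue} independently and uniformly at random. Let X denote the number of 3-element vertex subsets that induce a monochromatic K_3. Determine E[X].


Let X = Σ_S X_S over the C(36, 3) = 7140 subsets S of size 3, where X_S = 1 if the K_3 on S is monochromatic.
For a fixed S, the K_3 on S has C(3, 2) = 3 edges. P[all 3 edges red] = (1/2)^3, and likewise for blue, so P[monochromatic] = 2·(1/2)^3 = 2^{1 − 3} = 1/4.
By linearity of expectation: E[X] = C(36, 3) · 2^{1 − 3} = 7140 · 1/4 = 1785.
Numerically: E[X] ≈ 1785.00000.

E[X] = C(36,3)·2^(1−C(3,2)) = 1785 ≈ 1785.00000.


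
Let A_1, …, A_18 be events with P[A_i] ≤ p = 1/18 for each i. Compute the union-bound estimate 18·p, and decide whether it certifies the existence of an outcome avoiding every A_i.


Union bound: P[∪_{i=1}^{18} A_i] ≤ Σ_i P[A_i] ≤ 18·p = 18·(1/18) = 1.
Numerically: 1 ≈ 1.0000.
Is 1 < 1? NO.
Since the bound 1 is ≥ 1, the union bound is uninformative here; it does NOT by itself certify existence.

18·p = 1 ≈ 1.0000; existence NOT certified by the union bound.


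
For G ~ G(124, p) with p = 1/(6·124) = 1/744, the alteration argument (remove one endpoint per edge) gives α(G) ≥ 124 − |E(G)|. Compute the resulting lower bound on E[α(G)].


E[|E(G)|] = C(124, 2)·p = 7626 · (1/744) = 41/4.
E[α(G)] ≥ n − E[|E(G)|] = 124 − 41/4 = 455/4.
Numerically: ≈ 113.7500.
(This is only a lower bound; the true E[α(G)] may be larger.)

E[α(G)] ≥ 455/4 ≈ 113.7500.


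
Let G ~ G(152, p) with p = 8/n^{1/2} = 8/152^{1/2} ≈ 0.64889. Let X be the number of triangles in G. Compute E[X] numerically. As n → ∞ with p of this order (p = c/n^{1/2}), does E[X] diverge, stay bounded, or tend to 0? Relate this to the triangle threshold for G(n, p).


Number of potential triangles: C(152, 3) = 573800.
Each occurs with probability p³ ≈ (0.64889)³ ≈ 2.7321503e-01.
By linearity: E[X] = C(152, 3)·p³ ≈ 573800 · 2.7321503e-01 ≈ 156770.78138.
Since α = 1/2 < 1, p = c/n^{1/2} ≫ 1/n is above the triangle threshold p ~ 1/n. Asymptotically E[X] ~ (c³/6)·n^{3(1−α)} = (8³/6)·n^{1.5} → ∞; triangles are abundant w.h.p.

E[X] ≈ 156770.78138; in regime p = Θ(1/n^{1/2}) E[X] diverges (above the triangle threshold p ~ 1/n).


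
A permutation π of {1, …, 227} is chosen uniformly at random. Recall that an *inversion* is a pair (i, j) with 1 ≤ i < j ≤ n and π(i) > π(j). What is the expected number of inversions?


Write X = Σ X_I over the C(227, 2) = 25651 pairs i < j, with X_I the indicator of one inversion.
There are 25651 indicators.
For each fixed pair i < j, the values π(i) and π(j) are two distinct elements of {1, …, 227} in uniformly random order; by symmetry P[π(i) > π(j)] = 1/2.
By linearity: E[X] = 25651 · (1/2) = C(227, 2) · (1/2) = 25651/2 = 25651/2 ≈ 12825.50000.

E[X] = 25651/2 = 12825.50000.


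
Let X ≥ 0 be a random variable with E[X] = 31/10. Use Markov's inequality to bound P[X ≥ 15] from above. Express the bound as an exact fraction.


μ = E[X] = 31/10, a = 15.
Markov: P[X ≥ 15] ≤ μ/a = (31/10)/15 = 31/150.
Numerically: ≈ 0.206667.
(Since a = 15 > μ = 3.100000, the bound 31/150 is < 1 and informative.)

P[X ≥ 15] ≤ 31/150 ≈ 0.206667.


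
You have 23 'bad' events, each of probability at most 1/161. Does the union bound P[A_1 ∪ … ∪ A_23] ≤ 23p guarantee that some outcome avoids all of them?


Union bound: P[∪_{i=1}^{23} A_i] ≤ Σ_i P[A_i] ≤ 23·p = 23·(1/161) = 1/7.
Numerically: 1/7 ≈ 0.142857.
Is 1/7 < 1? YES.
Since P[∪ A_i] ≤ 1/7 < 1, the complement has P[∩ A_i^c] ≥ 1 − 1/7 = 6/7 > 0, so some outcome avoids every A_i.

23·p = 1/7 ≈ 0.142857; existence CERTIFIED by the union bound.


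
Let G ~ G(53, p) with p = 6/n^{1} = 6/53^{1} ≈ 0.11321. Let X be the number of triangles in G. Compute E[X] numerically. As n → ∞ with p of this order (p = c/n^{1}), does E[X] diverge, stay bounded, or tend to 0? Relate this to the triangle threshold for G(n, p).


Number of potential triangles: C(53, 3) = 23426.
Each occurs with probability p³ ≈ (0.11321)³ ≈ 1.4508621e-03.
By linearity: E[X] = C(53, 3)·p³ ≈ 23426 · 1.4508621e-03 ≈ 33.98790.
Here α = 1, so p = 6/n is exactly at the triangle threshold p ~ 1/n. Asymptotically E[X] → c³/6 = 6³/6 = 36 ≈ 36.00000, a bounded constant. In this regime the triangle count is asymptotically Poisson(c³/6).

E[X] ≈ 33.98790; in regime p = Θ(1/n^{1}) E[X] stays bounded (at the triangle threshold p ~ 1/n).


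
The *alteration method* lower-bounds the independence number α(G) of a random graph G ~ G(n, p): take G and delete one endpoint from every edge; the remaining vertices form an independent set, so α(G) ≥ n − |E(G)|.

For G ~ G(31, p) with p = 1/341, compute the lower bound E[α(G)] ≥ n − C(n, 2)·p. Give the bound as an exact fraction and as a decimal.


E[|E(G)|] = C(31, 2)·p = 465 · (1/341) = 15/11.
E[α(G)] ≥ n − E[|E(G)|] = 31 − 15/11 = 326/11.
Numerically: ≈ 29.63636.
(This is only a lower bound; the true E[α(G)] may be larger.)

E[α(G)] ≥ 326/11 ≈ 29.63636.


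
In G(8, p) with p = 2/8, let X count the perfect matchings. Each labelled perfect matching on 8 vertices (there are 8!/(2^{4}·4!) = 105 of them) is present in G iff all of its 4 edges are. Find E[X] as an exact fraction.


K_8 has 8!/(2^{4}·4!) = 105 labelled perfect matchings.
For each such perfect matching H, let X_H = 1 if all 4 edges of H are present in G. Then P[X_H = 1] = p^{4} = (1/4)^{4} = 1/256.
By linearity: E[X] = Σ_H E[X_H] = 105 · p^{4} = 105 · 1/256 = 105/256.
Numerically: E[X] ≈ 0.410156.

E[X] = 105 · (1/4)^{4} = 105/256 ≈ 0.410156.


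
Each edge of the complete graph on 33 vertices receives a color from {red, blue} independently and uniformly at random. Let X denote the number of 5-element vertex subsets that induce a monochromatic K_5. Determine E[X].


Let X = Σ_S X_S over the C(33, 5) = 237336 subsets S of size 5, where X_S = 1 if the K_5 on S is monochromatic.
For a fixed S, the K_5 on S has C(5, 2) = 10 edges. P[all 10 edges red] = (1/2)^10, and likewise for blue, so P[monochromatic] = 2·(1/2)^10 = 2^{1 − 10} = 1/512.
Summing: E[X] = C(33, 5) · 2^{1 − 10} = 237336 · 1/512 = 29667/64.
Numerically: E[X] ≈ 463.5469.

E[X] = C(33,5)·2^(1−C(5,2)) = 29667/64 ≈ 463.5469.


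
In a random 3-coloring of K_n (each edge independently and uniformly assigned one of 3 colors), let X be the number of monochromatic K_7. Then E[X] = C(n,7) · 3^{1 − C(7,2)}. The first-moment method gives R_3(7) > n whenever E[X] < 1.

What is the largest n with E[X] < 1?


We need C(n, 7) · 3^{1 − 21} < 1, i.e. C(n, 7) < 3^{21 − 1} = 3486784401.
Check values of n near the boundary:
  n = 79: C(79, 7) = 2898753715; 2898753715 < 3486784401? YES
  n = 80: C(80, 7) = 3176716400; 3176716400 < 3486784401? YES
  n = 81: C(81, 7) = 3477216600; 3477216600 < 3486784401? YES
  n = 82: C(82, 7) = 3801756816; 3801756816 < 3486784401? NO
The largest n with C(n, 7) < 3486784401 is n = 81 (where E[X] = 42928600/43046721 ≈ 0.997). Hence R_3(7) > 81, i.e. R_3(7) ≥ 82.

Largest n = 81; hence R_3(7) > 81.


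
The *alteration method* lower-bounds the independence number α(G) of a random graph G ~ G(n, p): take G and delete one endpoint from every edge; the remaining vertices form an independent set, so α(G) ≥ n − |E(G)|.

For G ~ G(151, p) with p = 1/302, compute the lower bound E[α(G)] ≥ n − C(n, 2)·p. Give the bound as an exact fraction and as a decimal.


E[|E(G)|] = C(151, 2)·p = 11325 · (1/302) = 75/2.
E[α(G)] ≥ n − E[|E(G)|] = 151 − 75/2 = 227/2.
Numerically: ≈ 113.500.
(This is only a lower bound; the true E[α(G)] may be larger.)

E[α(G)] ≥ 227/2 ≈ 113.500.


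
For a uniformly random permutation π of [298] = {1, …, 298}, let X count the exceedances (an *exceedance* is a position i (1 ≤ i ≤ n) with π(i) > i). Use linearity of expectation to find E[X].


Write X = Σ_{i=1}^{298} X_i, where X_i = 1_{π(i) > i}.
For each fixed i, π(i) is uniform over {1, …, 298} (marginal of a uniform permutation), so P[π(i) > i] = (n − i)/n. Summing: Σ_{i=1}^{298} (n − i)/n = (0 + 1 + … + 297)/298 = 298(298 − 1)/(2·298) = (298 − 1)/2.
Hence E[X] = Σ_{i=1}^{298} (298 − i)/298 = 297/2 ≈ 148.5000.

E[X] = 297/2 = 148.5000.


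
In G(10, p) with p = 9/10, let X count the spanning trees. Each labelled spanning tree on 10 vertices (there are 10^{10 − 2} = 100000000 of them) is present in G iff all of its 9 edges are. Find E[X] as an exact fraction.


K_10 has 10^{10 − 2} = 100000000 labelled spanning trees.
For each such spanning tree H, let X_H = 1 if all 9 edges of H are present in G. Then P[X_H = 1] = p^{9} = (9/10)^{9} = 387420489/1000000000.
Summing the indicators: E[X] = Σ_H E[X_H] = 100000000 · p^{9} = 100000000 · 387420489/1000000000 = 387420489/10.
Numerically: E[X] ≈ 3.87e+07.

E[X] = 100000000 · (9/10)^{9} = 387420489/10 ≈ 3.87e+07.


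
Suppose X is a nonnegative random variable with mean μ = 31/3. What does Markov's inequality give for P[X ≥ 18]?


μ = E[X] = 31/3, a = 18.
Markov: P[X ≥ 18] ≤ μ/a = (31/3)/18 = 31/54.
Numerically: ≈ 0.57407.
(Since a = 18 > μ = 10.33333, the bound 31/54 is < 1 and informative.)

P[X ≥ 18] ≤ 31/54 ≈ 0.57407.


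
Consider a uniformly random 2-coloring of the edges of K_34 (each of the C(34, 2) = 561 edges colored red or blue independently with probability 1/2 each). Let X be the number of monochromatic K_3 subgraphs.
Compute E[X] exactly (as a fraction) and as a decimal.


Let X = Σ_S X_S over the C(34, 3) = 5984 subsets S of size 3, where X_S = 1 if the K_3 on S is monochromatic.
For a fixed S, the K_3 on S has C(3, 2) = 3 edges. P[all 3 edges red] = (1/2)^3, and likewise for blue, so P[monochromatic] = 2·(1/2)^3 = 2^{1 − 3} = 1/4.
By linearity: E[X] = C(34, 3) · 2^{1 − 3} = 5984 · 1/4 = 1496.
Numerically: E[X] ≈ 1496.00000.

E[X] = C(34,3)·2^(1−C(3,2)) = 1496 ≈ 1496.00000.


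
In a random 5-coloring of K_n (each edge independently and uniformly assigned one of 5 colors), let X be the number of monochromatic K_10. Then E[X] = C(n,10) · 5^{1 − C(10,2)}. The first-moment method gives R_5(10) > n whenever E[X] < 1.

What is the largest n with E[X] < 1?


We need C(n, 10) · 5^{1 − 45} < 1, i.e. C(n, 10) < 5^{45 − 1} = 5684341886080801486968994140625.
Check values of n near the boundary:
  n = 5389: C(5389, 10) = 5645340767466558997768874792926; 5645340767466558997768874792926 < 5684341886080801486968994140625? YES
  n = 5390: C(5390, 10) = 5655833965919099070255434039753; 5655833965919099070255434039753 < 5684341886080801486968994140625? YES
  n = 5391: C(5391, 10) = 5666344714787188828795213697883; 5666344714787188828795213697883 < 5684341886080801486968994140625? YES
  n = 5392: C(5392, 10) = 5676873040158402483252283957448; 5676873040158402483252283957448 < 5684341886080801486968994140625? YES
  n = 5393: C(5393, 10) = 5687418968154238267170642278008; 5687418968154238267170642278008 < 5684341886080801486968994140625? NO
  n = 5394: C(5394, 10) = 5697982524930156243149785372878; 5697982524930156243149785372878 < 5684341886080801486968994140625? NO
The largest n with C(n, 10) < 5684341886080801486968994140625 is n = 5392 (where E[X] = 5676873040158402483252283957448/5684341886080801486968994140625 ≈ 0.9987). Hence R_5(10) > 5392, i.e. R_5(10) ≥ 5393.

Largest n = 5392; hence R_5(10) > 5392.


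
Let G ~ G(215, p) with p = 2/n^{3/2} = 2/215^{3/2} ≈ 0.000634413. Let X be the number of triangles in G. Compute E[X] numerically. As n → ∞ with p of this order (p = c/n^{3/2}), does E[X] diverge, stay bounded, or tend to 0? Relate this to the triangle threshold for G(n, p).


Number of potential triangles: C(215, 3) = 1633355.
Each occurs with probability p³ ≈ (0.000634413)³ ≈ 2.55338861e-10.
By linearity: E[X] = C(215, 3)·p³ ≈ 1633355 · 2.55338861e-10 ≈ 0.000417.
Since α = 3/2 > 1, p = c/n^{3/2} = o(1/n) is below the triangle threshold p ~ 1/n. Asymptotically E[X] ~ (c³/6)·n^{3(1−α)} = (2³/6)·n^{-1.5} → 0, so by Markov's inequality G has no triangles w.h.p.

E[X] ≈ 0.000417; in regime p = Θ(1/n^{3/2}) E[X] tends to 0 (below the triangle threshold p ~ 1/n).


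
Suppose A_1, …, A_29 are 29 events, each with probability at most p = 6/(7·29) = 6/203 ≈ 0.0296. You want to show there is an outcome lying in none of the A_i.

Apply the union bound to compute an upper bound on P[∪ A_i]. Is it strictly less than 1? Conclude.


Union bound: P[∪_{i=1}^{29} A_i] ≤ Σ_i P[A_i] ≤ 29·p = 29·(6/203) = 6/7.
Numerically: 6/7 ≈ 0.8571.
Is 6/7 < 1? YES.
Since P[∪ A_i] ≤ 6/7 < 1, the complement has P[∩ A_i^c] ≥ 1 − 6/7 = 1/7 > 0, so some outcome avoids every A_i.

29·p = 6/7 ≈ 0.8571; existence CERTIFIED by the union bound.


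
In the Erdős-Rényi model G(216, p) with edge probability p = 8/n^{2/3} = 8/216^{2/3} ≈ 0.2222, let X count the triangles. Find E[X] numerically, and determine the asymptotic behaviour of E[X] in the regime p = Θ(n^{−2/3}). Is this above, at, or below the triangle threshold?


Number of potential triangles: C(216, 3) = 1656360.
Each occurs with probability p³ ≈ (0.2222)³ ≈ 1.097394e-02.
By linearity: E[X] = C(216, 3)·p³ ≈ 1656360 · 1.097394e-02 ≈ 18176.7901.
Since α = 2/3 < 1, p = c/n^{2/3} ≫ 1/n is above the triangle threshold p ~ 1/n. Asymptotically E[X] ~ (c³/6)·n^{3(1−α)} = (8³/6)·n^{1} → ∞; triangles are abundant w.h.p.

E[X] ≈ 18176.7901; in regime p = Θ(1/n^{2/3}) E[X] diverges (above the triangle threshold p ~ 1/n).


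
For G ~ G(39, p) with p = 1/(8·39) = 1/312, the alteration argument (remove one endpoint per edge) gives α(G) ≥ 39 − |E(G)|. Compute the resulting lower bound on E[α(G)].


E[|E(G)|] = C(39, 2)·p = 741 · (1/312) = 19/8.
E[α(G)] ≥ n − E[|E(G)|] = 39 − 19/8 = 293/8.
Numerically: ≈ 36.6250.
(This is only a lower bound; the true E[α(G)] may be larger.)

E[α(G)] ≥ 293/8 ≈ 36.6250.


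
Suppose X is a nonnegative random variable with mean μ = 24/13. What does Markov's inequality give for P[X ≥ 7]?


μ = E[X] = 24/13, a = 7.
Markov: P[X ≥ 7] ≤ μ/a = (24/13)/7 = 24/91.
Numerically: ≈ 0.26374.
(Since a = 7 > μ = 1.84615, the bound 24/91 is < 1 and informative.)

P[X ≥ 7] ≤ 24/91 ≈ 0.26374.


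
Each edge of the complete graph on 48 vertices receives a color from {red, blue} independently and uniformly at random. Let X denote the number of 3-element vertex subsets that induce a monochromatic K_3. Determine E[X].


Let X = Σ_S X_S over the C(48, 3) = 17296 subsets S of size 3, where X_S = 1 if the K_3 on S is monochromatic.
For a fixed S, the K_3 on S has C(3, 2) = 3 edges. P[all 3 edges red] = (1/2)^3, and likewise for blue, so P[monochromatic] = 2·(1/2)^3 = 2^{1 − 3} = 1/4.
By linearity: E[X] = C(48, 3) · 2^{1 − 3} = 17296 · 1/4 = 4324.
Numerically: E[X] ≈ 4324.000.

E[X] = C(48,3)·2^(1−C(3,2)) = 4324 ≈ 4324.000.


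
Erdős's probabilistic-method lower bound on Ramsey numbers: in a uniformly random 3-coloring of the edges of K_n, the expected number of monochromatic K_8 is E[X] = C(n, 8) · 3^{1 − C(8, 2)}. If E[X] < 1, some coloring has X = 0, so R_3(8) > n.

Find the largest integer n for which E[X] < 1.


We need C(n, 8) · 3^{1 − 28} < 1, i.e. C(n, 8) < 3^{28 − 1} = 7625597484987.
Check values of n near the boundary:
  n = 150: C(150, 8) = 5257211409450; 5257211409450 < 7625597484987? YES
  n = 151: C(151, 8) = 5551321138650; 5551321138650 < 7625597484987? YES
  n = 152: C(152, 8) = 5859727868575; 5859727868575 < 7625597484987? YES
  n = 153: C(153, 8) = 6183023199255; 6183023199255 < 7625597484987? YES
  n = 154: C(154, 8) = 6521818990995; 6521818990995 < 7625597484987? YES
  n = 155: C(155, 8) = 6876747915675; 6876747915675 < 7625597484987? YES
  n = 156: C(156, 8) = 7248464019225; 7248464019225 < 7625597484987? YES
  n = 157: C(157, 8) = 7637643295425; 7637643295425 < 7625597484987? NO
  n = 158: C(158, 8) = 8044984271181; 8044984271181 < 7625597484987? NO
  n = 159: C(159, 8) = 8471208603429; 8471208603429 < 7625597484987? NO
The largest n with C(n, 8) < 7625597484987 is n = 156 (where E[X] = 805384891025/847288609443 ≈ 0.9505). Hence R_3(8) > 156, i.e. R_3(8) ≥ 157.

Largest n = 156; hence R_3(8) > 156.


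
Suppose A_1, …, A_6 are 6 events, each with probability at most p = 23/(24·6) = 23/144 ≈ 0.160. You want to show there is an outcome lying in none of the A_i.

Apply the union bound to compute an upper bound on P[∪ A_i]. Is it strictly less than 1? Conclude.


Union bound: P[∪_{i=1}^{6} A_i] ≤ Σ_i P[A_i] ≤ 6·p = 6·(23/144) = 23/24.
Numerically: 23/24 ≈ 0.958.
Is 23/24 < 1? YES.
Since P[∪ A_i] ≤ 23/24 < 1, the complement has P[∩ A_i^c] ≥ 1 − 23/24 = 1/24 > 0, so some outcome avoids every A_i.

6·p = 23/24 ≈ 0.958; existence CERTIFIED by the union bound.


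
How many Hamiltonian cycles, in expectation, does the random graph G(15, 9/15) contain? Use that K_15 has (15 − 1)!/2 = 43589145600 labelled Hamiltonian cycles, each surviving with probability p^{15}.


K_15 has (15 − 1)!/2 = 43589145600 labelled Hamiltonian cycles.
For each such Hamiltonian cycle H, let X_H = 1 if all 15 edges of H are present in G. Then P[X_H = 1] = p^{15} = (3/5)^{15} = 14348907/30517578125.
By linearity: E[X] = Σ_H E[X_H] = 43589145600 · p^{15} = 43589145600 · 14348907/30517578125 = 25018263856954368/1220703125.
Numerically: E[X] ≈ 2.049e+07.

E[X] = 43589145600 · (3/5)^{15} = 25018263856954368/1220703125 ≈ 2.049e+07.


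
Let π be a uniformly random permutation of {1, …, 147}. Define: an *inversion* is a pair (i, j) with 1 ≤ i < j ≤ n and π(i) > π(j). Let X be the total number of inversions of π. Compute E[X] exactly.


Write X = Σ X_I over the C(147, 2) = 10731 pairs i < j, with X_I the indicator of one inversion.
There are 10731 indicators.
For each fixed pair i < j, the values π(i) and π(j) are two distinct elements of {1, …, 147} in uniformly random order; by symmetry P[π(i) > π(j)] = 1/2.
By linearity: E[X] = 10731 · (1/2) = C(147, 2) · (1/2) = 10731/2 = 10731/2 ≈ 5365.50000.

E[X] = 10731/2 = 5365.50000.
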